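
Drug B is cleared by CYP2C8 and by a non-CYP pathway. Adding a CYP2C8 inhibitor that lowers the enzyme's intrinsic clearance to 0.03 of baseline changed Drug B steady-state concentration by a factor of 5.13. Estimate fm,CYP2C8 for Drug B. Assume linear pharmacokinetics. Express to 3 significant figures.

0.830

Call the CYP2C8 fraction fm. After the interaction, CL_new/CL_old = fm × 0.03 + (1 − fm).
Steady-state concentration ratio = 1 / (new CL fraction), so new CL fraction = 1 / 5.13 = 0.1949.
fm × 0.03 + 1 − fm = 0.1949  ⇒  fm × (0.03 − 1) = −0.8051  ⇒  fm = 0.830.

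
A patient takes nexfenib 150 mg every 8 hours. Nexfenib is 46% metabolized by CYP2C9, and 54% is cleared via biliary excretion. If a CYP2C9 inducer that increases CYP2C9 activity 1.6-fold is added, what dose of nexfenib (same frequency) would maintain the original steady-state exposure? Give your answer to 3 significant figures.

CYP2C9: 0.46 × 1.6 = 0.736
Other: 0.54 (unchanged)
Relative clearance = 0.736 + 0.54 = 1.276.
Exposure is unchanged when dose changes in proportion to clearance. New dose = 150 mg × 1.276 = 191 mg.

191 mg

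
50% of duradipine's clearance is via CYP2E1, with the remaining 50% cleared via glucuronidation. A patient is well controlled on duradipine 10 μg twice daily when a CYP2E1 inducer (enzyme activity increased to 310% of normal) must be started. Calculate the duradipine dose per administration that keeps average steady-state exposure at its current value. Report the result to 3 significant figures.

The CYP2E1 pathway (50% of clearance) is boosted to 3.1× activity: 0.5 × 3.1 = 1.55.
Non-CYP routes (50%) are unchanged.
CL_new/CL_old = 1.55 + 0.5 = 2.05.
Css,avg = (dose rate)/CL, so holding Css fixed requires dose ∝ CL: 10 × 2.05 = 20.5 μg.

20.5 μg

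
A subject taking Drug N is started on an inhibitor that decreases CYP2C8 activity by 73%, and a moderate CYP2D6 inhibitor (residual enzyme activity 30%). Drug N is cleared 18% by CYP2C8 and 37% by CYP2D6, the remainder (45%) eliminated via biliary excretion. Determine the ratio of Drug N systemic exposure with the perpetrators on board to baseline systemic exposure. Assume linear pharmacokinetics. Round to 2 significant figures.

The CYP2C8 pathway (18% of clearance) falls to 0.27× activity: 0.18 × 0.27 = 0.0486.
The CYP2D6 pathway (37% of clearance) drops to 0.3× activity: 0.37 × 0.3 = 0.111.
Non-CYP routes (45%) are unchanged.
New clearance relative to baseline: 0.0486 + 0.111 + 0.45 = 0.6096.
Because systemic exposure varies inversely with clearance, the combined effect is 1 / 0.6096 = 1.6.

1.6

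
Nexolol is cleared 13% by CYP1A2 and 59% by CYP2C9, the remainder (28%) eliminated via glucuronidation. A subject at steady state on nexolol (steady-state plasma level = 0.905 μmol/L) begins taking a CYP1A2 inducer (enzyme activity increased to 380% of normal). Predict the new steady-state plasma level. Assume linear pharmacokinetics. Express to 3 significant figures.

The CYP1A2 pathway (13% of clearance) rises to 3.8× activity: 0.13 × 3.8 = 0.494.
CYP2C9 (59%) and the residual 28% are unaffected.
New clearance relative to baseline: 0.494 + 0.59 + 0.28 = 1.364.
Steady-state plasma level ∝ 1/CL, so new value = 0.905 / 1.364 = 0.663 μmol/L.

0.663 μmol/L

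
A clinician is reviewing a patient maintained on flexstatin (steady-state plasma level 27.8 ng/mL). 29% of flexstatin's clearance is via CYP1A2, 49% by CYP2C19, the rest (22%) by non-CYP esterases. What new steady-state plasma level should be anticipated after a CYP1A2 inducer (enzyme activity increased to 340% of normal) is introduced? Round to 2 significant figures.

The CYP1A2 pathway (29% of clearance) rises to 3.4× activity: 0.29 × 3.4 = 0.986.
CYP2C19 (49%) and the residual 22% are unaffected.
Relative clearance = 0.986 + 0.49 + 0.22 = 1.696.
With dosing unchanged, steady-state plasma level scales as 1/CL: 27.8 / 1.696 = 16 ng/mL.

16 ng/mL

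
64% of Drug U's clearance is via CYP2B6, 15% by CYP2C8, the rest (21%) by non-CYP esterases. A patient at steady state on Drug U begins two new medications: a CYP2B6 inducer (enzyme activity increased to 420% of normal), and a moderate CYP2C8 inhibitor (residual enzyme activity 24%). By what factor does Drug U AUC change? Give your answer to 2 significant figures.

The CYP2B6 pathway (64% of clearance) is boosted to 4.2× activity: 0.64 × 4.2 = 2.688.
The CYP2C8 pathway (15% of clearance) drops to 0.24× activity: 0.15 × 0.24 = 0.036.
Non-CYP routes (21%) are unchanged.
CL_new/CL_old = 2.688 + 0.036 + 0.21 = 2.934.
AUC ∝ 1/CL: fold-change = 1 / 2.934 = 0.34.

0.34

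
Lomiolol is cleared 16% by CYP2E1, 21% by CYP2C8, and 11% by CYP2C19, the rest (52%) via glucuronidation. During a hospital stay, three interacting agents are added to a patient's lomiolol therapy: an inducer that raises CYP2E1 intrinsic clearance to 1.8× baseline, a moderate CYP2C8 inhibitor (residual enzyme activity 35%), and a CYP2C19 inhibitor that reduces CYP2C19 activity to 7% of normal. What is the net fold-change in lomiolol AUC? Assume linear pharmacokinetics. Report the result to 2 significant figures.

CYP2E1: 0.16 × 1.8 = 0.288
CYP2C8: 0.21 × 0.35 = 0.0735
CYP2C19: 0.11 × 0.07 = 0.0077
Other: 0.52 (unchanged)
CL_new/CL_old = 0.288 + 0.0735 + 0.0077 + 0.52 = 0.8892.
AUC ∝ 1/CL: fold-change = 1 / 0.8892 = 1.1.

1.1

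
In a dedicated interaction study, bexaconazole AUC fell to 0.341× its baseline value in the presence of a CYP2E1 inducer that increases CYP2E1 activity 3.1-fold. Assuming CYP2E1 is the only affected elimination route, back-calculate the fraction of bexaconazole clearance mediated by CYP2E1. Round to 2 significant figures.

0.92

CL'/CL = 1 / 0.341 = 2.933
3.1·fm + (1 − fm) = 2.933
fm = (2.933 − 1) / (3.1 − 1) = 0.92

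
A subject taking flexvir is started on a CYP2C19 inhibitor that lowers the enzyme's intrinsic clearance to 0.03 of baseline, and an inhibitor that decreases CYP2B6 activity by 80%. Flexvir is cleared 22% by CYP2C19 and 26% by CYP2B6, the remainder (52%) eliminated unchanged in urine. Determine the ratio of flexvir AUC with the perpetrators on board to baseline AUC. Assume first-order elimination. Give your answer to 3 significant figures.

The CYP2C19 pathway (22% of clearance) drops to 0.03× activity: 0.22 × 0.03 = 0.0066.
The CYP2B6 pathway (26% of clearance) falls to 0.2× activity: 0.26 × 0.2 = 0.052.
Non-CYP routes (52%) are unchanged.
New clearance relative to baseline: 0.0066 + 0.052 + 0.52 = 0.5786.
AUC ∝ 1/CL: fold-change = 1 / 0.5786 = 1.73.

1.73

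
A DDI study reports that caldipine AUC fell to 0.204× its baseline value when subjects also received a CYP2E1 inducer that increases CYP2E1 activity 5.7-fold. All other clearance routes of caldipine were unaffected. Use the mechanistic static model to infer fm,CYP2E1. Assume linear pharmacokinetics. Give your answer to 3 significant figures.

0.830

CL'/CL = 1 / 0.204 = 4.902
5.7·fm + (1 − fm) = 4.902
fm = (4.902 − 1) / (5.7 − 1) = 0.830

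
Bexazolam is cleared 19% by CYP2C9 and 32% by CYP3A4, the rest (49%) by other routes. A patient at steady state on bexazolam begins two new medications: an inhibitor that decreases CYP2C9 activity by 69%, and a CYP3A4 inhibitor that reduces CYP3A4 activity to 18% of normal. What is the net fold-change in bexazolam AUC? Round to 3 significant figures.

The CYP2C9 pathway (19% of clearance) falls to 0.31× activity: 0.19 × 0.31 = 0.0589.
The CYP3A4 pathway (32% of clearance) is reduced to 0.18× activity: 0.32 × 0.18 = 0.0576.
The remaining 49% of clearance is unaffected.
New clearance relative to baseline: 0.0589 + 0.0576 + 0.49 = 0.6065.
Net AUC ratio = 1 / 0.6065 = 1.65.

1.65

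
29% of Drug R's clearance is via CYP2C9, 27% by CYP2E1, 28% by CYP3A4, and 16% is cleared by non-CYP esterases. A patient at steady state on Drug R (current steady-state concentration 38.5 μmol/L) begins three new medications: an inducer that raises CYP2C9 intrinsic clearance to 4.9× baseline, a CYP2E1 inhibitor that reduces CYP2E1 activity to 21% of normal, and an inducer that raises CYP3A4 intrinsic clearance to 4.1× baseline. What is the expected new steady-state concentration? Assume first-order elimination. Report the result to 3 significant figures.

13.8 μmol/L

The CYP2C9 pathway (29% of clearance) is boosted to 4.9× activity: 0.29 × 4.9 = 1.421.
The CYP2E1 pathway (27% of clearance) drops to 0.21× activity: 0.27 × 0.21 = 0.0567.
The CYP3A4 pathway (28% of clearance) is boosted to 4.1× activity: 0.28 × 4.1 = 1.148.
The remaining 16% of clearance is unaffected.
CL_new/CL_old = 1.421 + 0.0567 + 1.148 + 0.16 = 2.7857.
New steady-state concentration = 38.5 / 2.7857 = 13.8 μmol/L (concentration scales inversely with clearance).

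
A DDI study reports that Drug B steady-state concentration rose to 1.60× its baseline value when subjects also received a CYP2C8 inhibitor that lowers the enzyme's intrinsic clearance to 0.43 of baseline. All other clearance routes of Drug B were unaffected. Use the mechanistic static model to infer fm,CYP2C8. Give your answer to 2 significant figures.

CL'/CL = 1 / 1.60 = 0.625
0.43·fm + (1 − fm) = 0.625
fm = (0.625 − 1) / (0.43 − 1) = 0.66

0.66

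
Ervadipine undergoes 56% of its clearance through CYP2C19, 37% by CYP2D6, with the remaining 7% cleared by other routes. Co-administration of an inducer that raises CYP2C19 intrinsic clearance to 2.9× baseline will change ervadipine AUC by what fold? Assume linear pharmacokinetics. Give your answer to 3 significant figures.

0.484

The CYP2C19 pathway (56% of clearance) is boosted to 2.9× activity: 0.56 × 2.9 = 1.624.
CYP2D6 (37%) and the residual 7% are unaffected.
New clearance relative to baseline: 1.624 + 0.37 + 0.07 = 2.064.
Since AUC ∝ 1/CL, the ratio is 1 / 2.064 = 0.484.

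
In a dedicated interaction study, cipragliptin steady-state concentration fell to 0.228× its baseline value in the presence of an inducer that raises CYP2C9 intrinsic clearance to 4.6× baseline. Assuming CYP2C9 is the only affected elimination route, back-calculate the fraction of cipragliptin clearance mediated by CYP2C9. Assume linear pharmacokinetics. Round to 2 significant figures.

0.94

Let x = fm,CYP2C9. Because steady-state concentration ∝ 1/CL, relative clearance rose to 1/0.228 = 4.386.
Setting x·4.6 + (1 − x) = 4.386 and solving: x = (4.386 − 1)/(4.6 − 1) = 0.94.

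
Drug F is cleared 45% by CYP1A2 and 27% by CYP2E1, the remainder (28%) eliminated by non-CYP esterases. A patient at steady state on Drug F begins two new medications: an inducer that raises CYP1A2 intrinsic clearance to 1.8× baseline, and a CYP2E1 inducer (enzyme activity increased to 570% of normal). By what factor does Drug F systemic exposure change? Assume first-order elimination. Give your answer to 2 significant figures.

0.38

The CYP1A2 pathway (45% of clearance) increases to 1.8× activity: 0.45 × 1.8 = 0.81.
The CYP2E1 pathway (27% of clearance) is boosted to 5.7× activity: 0.27 × 5.7 = 1.539.
Non-CYP routes (28%) are unchanged.
New clearance relative to baseline: 0.81 + 1.539 + 0.28 = 2.629.
Systemic exposure ∝ 1/CL: fold-change = 1 / 2.629 = 0.38.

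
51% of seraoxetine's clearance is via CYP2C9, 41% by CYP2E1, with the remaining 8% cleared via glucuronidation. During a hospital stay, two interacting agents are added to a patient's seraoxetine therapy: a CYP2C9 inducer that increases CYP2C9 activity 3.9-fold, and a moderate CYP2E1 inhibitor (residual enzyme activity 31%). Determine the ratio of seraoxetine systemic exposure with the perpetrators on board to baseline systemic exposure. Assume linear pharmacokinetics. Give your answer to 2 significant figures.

0.46

The CYP2C9 pathway (51% of clearance) is boosted to 3.9× activity: 0.51 × 3.9 = 1.989.
The CYP2E1 pathway (41% of clearance) is reduced to 0.31× activity: 0.41 × 0.31 = 0.1271.
The remaining 8% of clearance is unaffected.
CL_new/CL_old = 1.989 + 0.1271 + 0.08 = 2.1961.
Systemic exposure ∝ 1/CL: fold-change = 1 / 2.1961 = 0.46.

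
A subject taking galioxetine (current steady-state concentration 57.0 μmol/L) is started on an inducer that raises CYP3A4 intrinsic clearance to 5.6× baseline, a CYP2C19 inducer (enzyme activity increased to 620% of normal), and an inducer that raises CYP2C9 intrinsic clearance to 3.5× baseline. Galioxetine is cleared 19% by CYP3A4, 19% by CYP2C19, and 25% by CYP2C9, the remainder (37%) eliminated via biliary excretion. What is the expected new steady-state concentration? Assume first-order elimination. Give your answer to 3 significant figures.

16.3 μmol/L

CYP3A4: 0.19 × 5.6 = 1.064
CYP2C19: 0.19 × 6.2 = 1.178
CYP2C9: 0.25 × 3.5 = 0.875
Other: 0.37 (unchanged)
Relative clearance = 1.064 + 1.178 + 0.875 + 0.37 = 3.487.
Dividing the baseline by the relative clearance: 57.0 / 3.487 = 16.3 μmol/L.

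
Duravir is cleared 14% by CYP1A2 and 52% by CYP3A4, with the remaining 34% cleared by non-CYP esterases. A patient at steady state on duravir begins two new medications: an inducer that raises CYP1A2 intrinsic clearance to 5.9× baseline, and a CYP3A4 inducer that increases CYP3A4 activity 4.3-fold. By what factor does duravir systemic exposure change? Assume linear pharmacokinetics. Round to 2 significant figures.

0.29

The CYP1A2 pathway (14% of clearance) rises to 5.9× activity: 0.14 × 5.9 = 0.826.
The CYP3A4 pathway (52% of clearance) is boosted to 4.3× activity: 0.52 × 4.3 = 2.236.
The remaining 34% of clearance is unaffected.
New clearance relative to baseline: 0.826 + 2.236 + 0.34 = 3.402.
Because systemic exposure varies inversely with clearance, the combined effect is 1 / 3.402 = 0.29.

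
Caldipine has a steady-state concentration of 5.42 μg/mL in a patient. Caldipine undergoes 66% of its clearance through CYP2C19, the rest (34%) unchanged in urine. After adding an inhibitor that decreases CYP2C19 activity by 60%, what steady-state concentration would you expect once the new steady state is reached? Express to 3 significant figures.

The CYP2C19 pathway (66% of clearance) falls to 0.4× activity: 0.66 × 0.4 = 0.264.
Non-CYP routes (34%) are unchanged.
New clearance relative to baseline: 0.264 + 0.34 = 0.604.
New steady-state concentration = baseline ÷ relative clearance = 5.42 / 0.604 = 8.97 μg/mL.

8.97 μg/mL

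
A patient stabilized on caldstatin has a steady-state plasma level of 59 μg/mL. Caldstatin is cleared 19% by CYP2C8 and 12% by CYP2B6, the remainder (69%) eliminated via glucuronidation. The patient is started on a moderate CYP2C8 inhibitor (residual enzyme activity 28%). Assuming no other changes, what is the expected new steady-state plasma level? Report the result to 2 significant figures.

The CYP2C8 pathway (19% of clearance) is reduced to 0.28× activity: 0.19 × 0.28 = 0.0532.
CYP2B6 (12%) and the residual 69% are unaffected.
Relative clearance = 0.0532 + 0.12 + 0.69 = 0.8632.
New steady-state plasma level = baseline ÷ relative clearance = 59 / 0.8632 = 68 μg/mL.

68 μg/mL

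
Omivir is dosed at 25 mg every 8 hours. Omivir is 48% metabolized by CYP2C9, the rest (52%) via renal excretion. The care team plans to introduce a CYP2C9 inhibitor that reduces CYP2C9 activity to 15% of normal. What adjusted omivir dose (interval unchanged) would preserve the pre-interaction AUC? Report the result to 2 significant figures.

The CYP2C9 pathway (48% of clearance) falls to 0.15× activity: 0.48 × 0.15 = 0.072.
Non-CYP routes (52%) are unchanged.
CL_new/CL_old = 0.072 + 0.52 = 0.592.
To maintain the same steady-state level, dose must scale with clearance: new dose = 25 × 0.592 = 15 mg.

15 mg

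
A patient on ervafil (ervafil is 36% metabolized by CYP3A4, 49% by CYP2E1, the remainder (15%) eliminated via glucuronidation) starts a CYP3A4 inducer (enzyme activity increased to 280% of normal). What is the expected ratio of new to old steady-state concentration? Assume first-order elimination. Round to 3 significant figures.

0.607

The CYP3A4 pathway (36% of clearance) is boosted to 2.8× activity: 0.36 × 2.8 = 1.008.
CYP2E1 (49%) and the residual 15% are unaffected.
New clearance relative to baseline: 1.008 + 0.49 + 0.15 = 1.648.
Since steady-state concentration ∝ 1/CL, the ratio is 1 / 1.648 = 0.607.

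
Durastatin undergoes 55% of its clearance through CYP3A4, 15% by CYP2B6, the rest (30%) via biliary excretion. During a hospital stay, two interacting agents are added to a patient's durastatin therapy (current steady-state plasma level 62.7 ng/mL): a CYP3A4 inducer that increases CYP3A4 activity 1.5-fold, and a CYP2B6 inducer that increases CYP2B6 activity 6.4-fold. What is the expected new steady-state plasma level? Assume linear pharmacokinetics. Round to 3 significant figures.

30.1 ng/mL

CYP3A4: 0.55 × 1.5 = 0.825
CYP2B6: 0.15 × 6.4 = 0.96
Other: 0.3 (unchanged)
Relative clearance = 0.825 + 0.96 + 0.3 = 2.085.
Dividing the baseline by the relative clearance: 62.7 / 2.085 = 30.1 ng/mL.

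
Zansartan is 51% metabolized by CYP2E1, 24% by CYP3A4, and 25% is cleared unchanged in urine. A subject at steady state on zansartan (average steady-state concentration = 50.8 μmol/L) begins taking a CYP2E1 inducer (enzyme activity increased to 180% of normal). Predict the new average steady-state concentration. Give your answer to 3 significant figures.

CYP2E1: 0.51 × 1.8 = 0.918
CYP3A4: 0.24 (unchanged)
Other: 0.25 (unchanged)
New clearance relative to baseline: 0.918 + 0.24 + 0.25 = 1.408.
New average steady-state concentration = baseline ÷ relative clearance = 50.8 / 1.408 = 36.1 μmol/L.

36.1 μmol/L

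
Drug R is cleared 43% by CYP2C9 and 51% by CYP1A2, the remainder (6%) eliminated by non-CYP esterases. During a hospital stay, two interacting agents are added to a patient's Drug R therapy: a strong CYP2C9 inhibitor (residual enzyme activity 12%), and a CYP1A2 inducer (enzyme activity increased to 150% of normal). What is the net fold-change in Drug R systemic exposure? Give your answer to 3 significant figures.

1.14

The CYP2C9 pathway (43% of clearance) falls to 0.12× activity: 0.43 × 0.12 = 0.0516.
The CYP1A2 pathway (51% of clearance) rises to 1.5× activity: 0.51 × 1.5 = 0.765.
Non-CYP routes (6%) are unchanged.
Relative clearance = 0.0516 + 0.765 + 0.06 = 0.8766.
Because systemic exposure varies inversely with clearance, the combined effect is 1 / 0.8766 = 1.14.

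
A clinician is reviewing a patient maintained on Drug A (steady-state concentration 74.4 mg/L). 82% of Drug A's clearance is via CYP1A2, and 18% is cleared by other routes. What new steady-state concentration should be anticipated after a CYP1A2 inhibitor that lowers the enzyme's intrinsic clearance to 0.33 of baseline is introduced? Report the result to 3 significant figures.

165 mg/L

The CYP1A2 pathway (82% of clearance) is reduced to 0.33× activity: 0.82 × 0.33 = 0.2706.
Non-CYP routes (18%) are unchanged.
Relative clearance = 0.2706 + 0.18 = 0.4506.
With dosing unchanged, steady-state concentration scales as 1/CL: 74.4 / 0.4506 = 165 mg/L.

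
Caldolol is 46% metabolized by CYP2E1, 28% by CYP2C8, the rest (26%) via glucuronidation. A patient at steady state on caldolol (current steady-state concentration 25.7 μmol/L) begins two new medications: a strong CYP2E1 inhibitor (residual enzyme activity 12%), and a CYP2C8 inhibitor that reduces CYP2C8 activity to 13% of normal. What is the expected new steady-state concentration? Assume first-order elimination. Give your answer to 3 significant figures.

73.1 μmol/L

The CYP2E1 pathway (46% of clearance) is reduced to 0.12× activity: 0.46 × 0.12 = 0.0552.
The CYP2C8 pathway (28% of clearance) drops to 0.13× activity: 0.28 × 0.13 = 0.0364.
Non-CYP routes (26%) are unchanged.
New clearance relative to baseline: 0.0552 + 0.0364 + 0.26 = 0.3516.
Dividing the baseline by the relative clearance: 25.7 / 0.3516 = 73.1 μmol/L.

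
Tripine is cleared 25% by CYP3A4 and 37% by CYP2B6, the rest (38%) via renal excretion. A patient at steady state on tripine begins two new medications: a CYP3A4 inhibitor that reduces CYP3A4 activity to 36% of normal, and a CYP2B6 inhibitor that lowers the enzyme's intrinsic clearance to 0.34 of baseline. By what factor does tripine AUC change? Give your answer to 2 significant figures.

CYP3A4: 0.25 × 0.36 = 0.09
CYP2B6: 0.37 × 0.34 = 0.1258
Other: 0.38 (unchanged)
Relative clearance = 0.09 + 0.1258 + 0.38 = 0.5958.
AUC ∝ 1/CL: fold-change = 1 / 0.5958 = 1.7.

1.7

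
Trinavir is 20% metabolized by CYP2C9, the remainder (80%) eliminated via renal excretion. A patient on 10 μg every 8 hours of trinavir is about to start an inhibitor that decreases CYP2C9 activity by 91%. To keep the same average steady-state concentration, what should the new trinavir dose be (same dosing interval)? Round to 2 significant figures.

8.2 μg

CYP2C9: 0.2 × 0.09 = 0.018
Other: 0.8 (unchanged)
Relative clearance = 0.018 + 0.8 = 0.818.
Exposure is unchanged when dose changes in proportion to clearance. New dose = 10 μg × 0.818 = 8.2 μg.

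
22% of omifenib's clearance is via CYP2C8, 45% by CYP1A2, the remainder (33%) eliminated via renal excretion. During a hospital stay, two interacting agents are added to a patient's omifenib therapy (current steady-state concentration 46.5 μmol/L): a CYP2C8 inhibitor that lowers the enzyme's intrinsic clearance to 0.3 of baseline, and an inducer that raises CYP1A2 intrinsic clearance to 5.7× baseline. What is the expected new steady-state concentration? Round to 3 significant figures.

The CYP2C8 pathway (22% of clearance) is reduced to 0.3× activity: 0.22 × 0.3 = 0.066.
The CYP1A2 pathway (45% of clearance) is boosted to 5.7× activity: 0.45 × 5.7 = 2.565.
The remaining 33% of clearance is unaffected.
New clearance relative to baseline: 0.066 + 2.565 + 0.33 = 2.961.
New steady-state concentration = 46.5 / 2.961 = 15.7 μmol/L (concentration scales inversely with clearance).

15.7 μmol/L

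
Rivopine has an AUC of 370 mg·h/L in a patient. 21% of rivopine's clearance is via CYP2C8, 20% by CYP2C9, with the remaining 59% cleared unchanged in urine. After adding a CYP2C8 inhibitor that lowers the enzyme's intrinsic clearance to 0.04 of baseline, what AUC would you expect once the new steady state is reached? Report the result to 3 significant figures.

The CYP2C8 pathway (21% of clearance) falls to 0.04× activity: 0.21 × 0.04 = 0.0084.
CYP2C9 (20%) and the residual 59% are unaffected.
CL_new/CL_old = 0.0084 + 0.2 + 0.59 = 0.7984.
AUC ∝ 1/CL, so new value = 370 / 0.7984 = 463 mg·h/L.

463 mg·h/L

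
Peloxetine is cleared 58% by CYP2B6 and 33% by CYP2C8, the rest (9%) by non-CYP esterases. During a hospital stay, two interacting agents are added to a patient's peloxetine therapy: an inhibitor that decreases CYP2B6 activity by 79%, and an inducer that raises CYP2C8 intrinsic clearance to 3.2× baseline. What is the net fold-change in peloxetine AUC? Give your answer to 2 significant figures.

CYP2B6: 0.58 × 0.21 = 0.1218
CYP2C8: 0.33 × 3.2 = 1.056
Other: 0.09 (unchanged)
Relative clearance = 0.1218 + 1.056 + 0.09 = 1.2678.
AUC ∝ 1/CL: fold-change = 1 / 1.2678 = 0.79.

0.79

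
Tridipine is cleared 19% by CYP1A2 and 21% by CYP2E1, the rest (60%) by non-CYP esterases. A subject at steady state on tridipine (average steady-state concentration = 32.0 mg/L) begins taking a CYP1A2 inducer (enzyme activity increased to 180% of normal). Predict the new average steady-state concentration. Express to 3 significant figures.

The CYP1A2 pathway (19% of clearance) is boosted to 1.8× activity: 0.19 × 1.8 = 0.342.
CYP2E1 (21%) and the residual 60% are unaffected.
New clearance relative to baseline: 0.342 + 0.21 + 0.6 = 1.152.
Average steady-state concentration ∝ 1/CL, so new value = 32.0 / 1.152 = 27.8 mg/L.

27.8 mg/L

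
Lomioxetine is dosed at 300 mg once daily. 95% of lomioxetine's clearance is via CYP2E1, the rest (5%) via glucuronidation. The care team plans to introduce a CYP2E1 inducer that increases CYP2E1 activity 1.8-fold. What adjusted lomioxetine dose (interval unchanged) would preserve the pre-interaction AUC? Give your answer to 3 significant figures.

528 mg

CYP2E1: 0.95 × 1.8 = 1.71
Other: 0.05 (unchanged)
New clearance relative to baseline: 1.71 + 0.05 = 1.76.
To maintain the same steady-state level, dose must scale with clearance: new dose = 300 × 1.76 = 528 mg.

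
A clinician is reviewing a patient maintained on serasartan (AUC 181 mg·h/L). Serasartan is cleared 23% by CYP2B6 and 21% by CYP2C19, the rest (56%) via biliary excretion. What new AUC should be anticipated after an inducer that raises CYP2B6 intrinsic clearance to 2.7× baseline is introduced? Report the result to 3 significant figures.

130 mg·h/L

CYP2B6: 0.23 × 2.7 = 0.621
CYP2C19: 0.21 (unchanged)
Other: 0.56 (unchanged)
New clearance relative to baseline: 0.621 + 0.21 + 0.56 = 1.391.
AUC ∝ 1/CL, so new value = 181 / 1.391 = 130 mg·h/L.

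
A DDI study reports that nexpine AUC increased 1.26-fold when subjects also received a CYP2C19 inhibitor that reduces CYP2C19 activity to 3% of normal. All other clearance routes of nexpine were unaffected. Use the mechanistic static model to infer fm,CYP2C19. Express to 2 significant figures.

0.21

Write x for the fraction cleared via CYP2C19. The observed AUC change means clearance fell to 1/1.26 = 0.7937 of baseline.
Only the CYP2C19 route changed, so 0.7937 = x·0.03 + (1 − x), giving x = 0.21.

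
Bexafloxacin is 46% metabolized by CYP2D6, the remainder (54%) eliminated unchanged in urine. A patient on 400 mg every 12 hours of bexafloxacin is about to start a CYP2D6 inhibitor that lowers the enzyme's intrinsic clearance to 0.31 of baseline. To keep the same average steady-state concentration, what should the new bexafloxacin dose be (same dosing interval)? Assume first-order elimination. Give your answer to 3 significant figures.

273 mg

CYP2D6: 0.46 × 0.31 = 0.1426
Other: 0.54 (unchanged)
CL_new/CL_old = 0.1426 + 0.54 = 0.6826.
To maintain the same steady-state level, dose must scale with clearance: new dose = 400 × 0.6826 = 273 mg.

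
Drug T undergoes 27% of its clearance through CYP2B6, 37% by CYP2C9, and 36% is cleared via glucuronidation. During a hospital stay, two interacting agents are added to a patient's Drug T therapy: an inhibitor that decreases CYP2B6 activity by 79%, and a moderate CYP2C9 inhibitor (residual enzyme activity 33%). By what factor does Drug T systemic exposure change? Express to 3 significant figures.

CYP2B6: 0.27 × 0.21 = 0.0567
CYP2C9: 0.37 × 0.33 = 0.1221
Other: 0.36 (unchanged)
CL_new/CL_old = 0.0567 + 0.1221 + 0.36 = 0.5388.
Systemic exposure ∝ 1/CL: fold-change = 1 / 0.5388 = 1.86.

1.86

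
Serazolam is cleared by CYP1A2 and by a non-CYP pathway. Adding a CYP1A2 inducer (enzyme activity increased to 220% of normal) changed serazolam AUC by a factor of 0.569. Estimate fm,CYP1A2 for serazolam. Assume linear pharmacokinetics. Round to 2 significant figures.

0.63

Let x = fm,CYP1A2. Because AUC ∝ 1/CL, relative clearance rose to 1/0.569 = 1.757.
Only the CYP1A2 route changed, so 1.757 = x·2.2 + (1 − x), giving x = 0.63.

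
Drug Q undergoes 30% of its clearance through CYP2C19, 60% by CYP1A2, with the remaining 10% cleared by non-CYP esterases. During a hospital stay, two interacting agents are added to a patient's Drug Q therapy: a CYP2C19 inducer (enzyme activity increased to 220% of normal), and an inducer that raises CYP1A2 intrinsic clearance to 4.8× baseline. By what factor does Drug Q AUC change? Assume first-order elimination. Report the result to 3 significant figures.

CYP2C19: 0.3 × 2.2 = 0.66
CYP1A2: 0.6 × 4.8 = 2.88
Other: 0.1 (unchanged)
Relative clearance = 0.66 + 2.88 + 0.1 = 3.64.
AUC ∝ 1/CL: fold-change = 1 / 3.64 = 0.275.

0.275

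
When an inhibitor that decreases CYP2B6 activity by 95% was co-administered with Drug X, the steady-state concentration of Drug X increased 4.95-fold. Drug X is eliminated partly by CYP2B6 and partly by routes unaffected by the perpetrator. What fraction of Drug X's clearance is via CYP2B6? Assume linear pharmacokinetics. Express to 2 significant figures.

0.84

Let fm be the CYP2B6 fraction. New clearance relative to baseline = fm × 0.05 + (1 − fm).
Steady-state concentration ratio = 1 / (new CL fraction), so new CL fraction = 1 / 4.95 = 0.202.
fm × 0.05 + 1 − fm = 0.202  ⇒  fm × (0.05 − 1) = −0.798  ⇒  fm = 0.84.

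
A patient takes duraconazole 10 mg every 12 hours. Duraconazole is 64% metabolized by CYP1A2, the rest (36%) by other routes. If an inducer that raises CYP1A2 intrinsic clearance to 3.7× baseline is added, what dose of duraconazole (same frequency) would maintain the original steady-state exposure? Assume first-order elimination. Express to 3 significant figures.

27.3 mg

The CYP1A2 pathway (64% of clearance) rises to 3.7× activity: 0.64 × 3.7 = 2.368.
Non-CYP routes (36%) are unchanged.
CL_new/CL_old = 2.368 + 0.36 = 2.728.
To maintain the same steady-state level, dose must scale with clearance: new dose = 10 × 2.728 = 27.3 mg.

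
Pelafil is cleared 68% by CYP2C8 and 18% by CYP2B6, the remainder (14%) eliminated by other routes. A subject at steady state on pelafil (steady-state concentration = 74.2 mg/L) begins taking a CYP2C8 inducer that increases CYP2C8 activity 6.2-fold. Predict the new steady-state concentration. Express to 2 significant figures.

16 mg/L

The CYP2C8 pathway (68% of clearance) is boosted to 6.2× activity: 0.68 × 6.2 = 4.216.
CYP2B6 (18%) and the residual 14% are unaffected.
Relative clearance = 4.216 + 0.18 + 0.14 = 4.536.
With dosing unchanged, steady-state concentration scales as 1/CL: 74.2 / 4.536 = 16 mg/L.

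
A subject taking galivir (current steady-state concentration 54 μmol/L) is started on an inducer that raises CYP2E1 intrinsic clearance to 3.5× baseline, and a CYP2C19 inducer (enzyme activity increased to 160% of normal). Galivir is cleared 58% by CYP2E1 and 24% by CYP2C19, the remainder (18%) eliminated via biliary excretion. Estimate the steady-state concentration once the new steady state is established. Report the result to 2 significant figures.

21 μmol/L

The CYP2E1 pathway (58% of clearance) increases to 3.5× activity: 0.58 × 3.5 = 2.03.
The CYP2C19 pathway (24% of clearance) increases to 1.6× activity: 0.24 × 1.6 = 0.384.
Non-CYP routes (18%) are unchanged.
CL_new/CL_old = 2.03 + 0.384 + 0.18 = 2.594.
Dividing the baseline by the relative clearance: 54 / 2.594 = 21 μmol/L.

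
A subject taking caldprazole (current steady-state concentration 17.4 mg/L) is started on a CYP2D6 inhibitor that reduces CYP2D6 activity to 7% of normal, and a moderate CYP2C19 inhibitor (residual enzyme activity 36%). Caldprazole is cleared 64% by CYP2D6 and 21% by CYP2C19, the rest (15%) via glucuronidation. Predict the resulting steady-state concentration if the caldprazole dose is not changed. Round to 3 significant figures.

The CYP2D6 pathway (64% of clearance) falls to 0.07× activity: 0.64 × 0.07 = 0.0448.
The CYP2C19 pathway (21% of clearance) falls to 0.36× activity: 0.21 × 0.36 = 0.0756.
Non-CYP routes (15%) are unchanged.
CL_new/CL_old = 0.0448 + 0.0756 + 0.15 = 0.2704.
Steady-state concentration ∝ 1/CL: new value = 17.4 / 0.2704 = 64.3 mg/L.

64.3 mg/L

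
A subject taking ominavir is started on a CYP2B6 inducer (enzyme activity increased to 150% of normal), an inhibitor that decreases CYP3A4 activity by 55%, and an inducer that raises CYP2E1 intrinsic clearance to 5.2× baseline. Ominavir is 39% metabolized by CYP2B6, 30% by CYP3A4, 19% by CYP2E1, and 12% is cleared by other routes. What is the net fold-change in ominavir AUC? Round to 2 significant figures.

0.55

CYP2B6: 0.39 × 1.5 = 0.585
CYP3A4: 0.3 × 0.45 = 0.135
CYP2E1: 0.19 × 5.2 = 0.988
Other: 0.12 (unchanged)
New clearance relative to baseline: 0.585 + 0.135 + 0.988 + 0.12 = 1.828.
AUC ∝ 1/CL: fold-change = 1 / 1.828 = 0.55.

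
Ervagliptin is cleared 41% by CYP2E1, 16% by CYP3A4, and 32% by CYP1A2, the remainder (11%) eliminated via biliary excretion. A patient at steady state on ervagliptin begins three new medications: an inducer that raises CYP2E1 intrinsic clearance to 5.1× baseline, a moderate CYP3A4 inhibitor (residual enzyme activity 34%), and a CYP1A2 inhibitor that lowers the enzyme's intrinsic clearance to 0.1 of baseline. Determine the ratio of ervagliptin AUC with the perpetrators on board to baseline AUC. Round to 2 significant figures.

CYP2E1: 0.41 × 5.1 = 2.091
CYP3A4: 0.16 × 0.34 = 0.0544
CYP1A2: 0.32 × 0.1 = 0.032
Other: 0.11 (unchanged)
Relative clearance = 2.091 + 0.0544 + 0.032 + 0.11 = 2.2874.
AUC ∝ 1/CL: fold-change = 1 / 2.2874 = 0.44.

0.44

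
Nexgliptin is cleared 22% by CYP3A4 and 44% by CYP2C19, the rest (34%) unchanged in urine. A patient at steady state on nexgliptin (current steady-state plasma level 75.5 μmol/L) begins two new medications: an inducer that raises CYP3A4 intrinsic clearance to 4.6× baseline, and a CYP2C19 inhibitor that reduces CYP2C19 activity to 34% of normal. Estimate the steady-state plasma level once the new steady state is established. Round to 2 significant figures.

CYP3A4: 0.22 × 4.6 = 1.012
CYP2C19: 0.44 × 0.34 = 0.1496
Other: 0.34 (unchanged)
Relative clearance = 1.012 + 0.1496 + 0.34 = 1.5016.
Dividing the baseline by the relative clearance: 75.5 / 1.5016 = 50 μmol/L.

50 μmol/L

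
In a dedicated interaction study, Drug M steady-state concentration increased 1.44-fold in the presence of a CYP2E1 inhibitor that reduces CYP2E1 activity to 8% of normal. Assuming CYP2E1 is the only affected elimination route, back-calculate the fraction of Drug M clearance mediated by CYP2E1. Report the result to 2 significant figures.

Let x = fm,CYP2E1. Because steady-state concentration ∝ 1/CL, relative clearance fell to 1/1.44 = 0.6944.
Only the CYP2E1 route changed, so 0.6944 = x·0.08 + (1 − x), giving x = 0.33.

0.33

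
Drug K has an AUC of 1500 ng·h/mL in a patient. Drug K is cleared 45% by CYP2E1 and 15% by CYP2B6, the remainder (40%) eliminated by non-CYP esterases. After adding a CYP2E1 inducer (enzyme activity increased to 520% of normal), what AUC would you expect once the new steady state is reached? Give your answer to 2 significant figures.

5.2 × 10² ng·h/mL

CYP2E1: 0.45 × 5.2 = 2.34
CYP2B6: 0.15 (unchanged)
Other: 0.4 (unchanged)
CL_new/CL_old = 2.34 + 0.15 + 0.4 = 2.89.
AUC ∝ 1/CL, so new value = 1500 / 2.89 = 5.2 × 10² ng·h/mL.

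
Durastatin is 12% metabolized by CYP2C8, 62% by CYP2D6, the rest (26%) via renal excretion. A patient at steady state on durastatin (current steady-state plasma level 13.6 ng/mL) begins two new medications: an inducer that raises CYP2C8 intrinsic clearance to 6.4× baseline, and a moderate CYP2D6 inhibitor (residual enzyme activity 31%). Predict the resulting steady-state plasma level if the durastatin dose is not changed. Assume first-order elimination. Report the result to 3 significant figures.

The CYP2C8 pathway (12% of clearance) increases to 6.4× activity: 0.12 × 6.4 = 0.768.
The CYP2D6 pathway (62% of clearance) drops to 0.31× activity: 0.62 × 0.31 = 0.1922.
The remaining 26% of clearance is unaffected.
Relative clearance = 0.768 + 0.1922 + 0.26 = 1.2202.
Steady-state plasma level ∝ 1/CL: new value = 13.6 / 1.2202 = 11.1 ng/mL.

11.1 ng/mL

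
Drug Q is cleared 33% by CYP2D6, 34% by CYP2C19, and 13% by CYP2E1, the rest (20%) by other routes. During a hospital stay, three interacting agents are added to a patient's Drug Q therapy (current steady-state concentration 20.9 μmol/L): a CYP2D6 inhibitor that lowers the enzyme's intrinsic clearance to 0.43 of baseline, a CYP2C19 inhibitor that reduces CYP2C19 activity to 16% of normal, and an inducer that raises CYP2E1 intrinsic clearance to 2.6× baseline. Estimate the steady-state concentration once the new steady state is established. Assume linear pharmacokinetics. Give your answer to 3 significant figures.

28.5 μmol/L

The CYP2D6 pathway (33% of clearance) is reduced to 0.43× activity: 0.33 × 0.43 = 0.1419.
The CYP2C19 pathway (34% of clearance) falls to 0.16× activity: 0.34 × 0.16 = 0.0544.
The CYP2E1 pathway (13% of clearance) rises to 2.6× activity: 0.13 × 2.6 = 0.338.
The remaining 20% of clearance is unaffected.
CL_new/CL_old = 0.1419 + 0.0544 + 0.338 + 0.2 = 0.7343.
New steady-state concentration = 20.9 / 0.7343 = 28.5 μmol/L (concentration scales inversely with clearance).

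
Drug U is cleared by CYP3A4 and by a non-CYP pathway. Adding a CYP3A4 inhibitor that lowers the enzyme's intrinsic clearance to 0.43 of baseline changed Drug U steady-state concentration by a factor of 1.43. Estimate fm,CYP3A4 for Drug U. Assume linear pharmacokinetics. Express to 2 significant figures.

Write x for the fraction cleared via CYP3A4. The observed steady-state concentration change means clearance fell to 1/1.43 = 0.6993 of baseline.
Only the CYP3A4 route changed, so 0.6993 = x·0.43 + (1 − x), giving x = 0.53.

0.53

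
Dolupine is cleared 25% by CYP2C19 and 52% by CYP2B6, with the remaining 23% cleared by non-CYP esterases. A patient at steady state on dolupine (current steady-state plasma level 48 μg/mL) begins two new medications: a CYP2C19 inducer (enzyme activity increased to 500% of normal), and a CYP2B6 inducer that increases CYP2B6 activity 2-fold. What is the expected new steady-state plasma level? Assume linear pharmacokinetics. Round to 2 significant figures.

19 μg/mL

CYP2C19: 0.25 × 5 = 1.25
CYP2B6: 0.52 × 2 = 1.04
Other: 0.23 (unchanged)
CL_new/CL_old = 1.25 + 1.04 + 0.23 = 2.52.
Dividing the baseline by the relative clearance: 48 / 2.52 = 19 μg/mL.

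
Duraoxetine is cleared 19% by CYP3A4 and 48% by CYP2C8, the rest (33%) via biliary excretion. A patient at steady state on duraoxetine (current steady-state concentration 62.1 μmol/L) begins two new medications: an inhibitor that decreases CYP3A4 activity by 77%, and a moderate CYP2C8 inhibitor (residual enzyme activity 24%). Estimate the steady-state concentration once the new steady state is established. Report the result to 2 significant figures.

1.3 × 10² μmol/L

The CYP3A4 pathway (19% of clearance) drops to 0.23× activity: 0.19 × 0.23 = 0.0437.
The CYP2C8 pathway (48% of clearance) falls to 0.24× activity: 0.48 × 0.24 = 0.1152.
The remaining 33% of clearance is unaffected.
Relative clearance = 0.0437 + 0.1152 + 0.33 = 0.4889.
New steady-state concentration = 62.1 / 0.4889 = 1.3 × 10² μmol/L (concentration scales inversely with clearance).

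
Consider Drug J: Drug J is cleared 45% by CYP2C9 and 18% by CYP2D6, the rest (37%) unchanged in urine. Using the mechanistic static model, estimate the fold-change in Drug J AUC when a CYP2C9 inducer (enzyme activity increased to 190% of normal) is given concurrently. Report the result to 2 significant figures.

0.71

CYP2C9: 0.45 × 1.9 = 0.855
CYP2D6: 0.18 (unchanged)
Other: 0.37 (unchanged)
New clearance relative to baseline: 0.855 + 0.18 + 0.37 = 1.405.
Since AUC ∝ 1/CL, the ratio is 1 / 1.405 = 0.71.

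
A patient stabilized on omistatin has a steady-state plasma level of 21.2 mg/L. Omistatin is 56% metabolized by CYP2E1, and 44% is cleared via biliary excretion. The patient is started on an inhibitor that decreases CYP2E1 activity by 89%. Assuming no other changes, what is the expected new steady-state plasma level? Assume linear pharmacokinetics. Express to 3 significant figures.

The CYP2E1 pathway (56% of clearance) is reduced to 0.11× activity: 0.56 × 0.11 = 0.0616.
Non-CYP routes (44%) are unchanged.
Relative clearance = 0.0616 + 0.44 = 0.5016.
With dosing unchanged, steady-state plasma level scales as 1/CL: 21.2 / 0.5016 = 42.3 mg/L.

42.3 mg/L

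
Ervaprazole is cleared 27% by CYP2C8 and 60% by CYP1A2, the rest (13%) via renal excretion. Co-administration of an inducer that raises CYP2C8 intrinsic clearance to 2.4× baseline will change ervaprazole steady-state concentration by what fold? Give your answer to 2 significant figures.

The CYP2C8 pathway (27% of clearance) is boosted to 2.4× activity: 0.27 × 2.4 = 0.648.
CYP1A2 (60%) and the residual 13% are unaffected.
CL_new/CL_old = 0.648 + 0.6 + 0.13 = 1.378.
Steady-state concentration is inversely proportional to clearance, so the fold-change is 1 / 1.378 = 0.73.

0.73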